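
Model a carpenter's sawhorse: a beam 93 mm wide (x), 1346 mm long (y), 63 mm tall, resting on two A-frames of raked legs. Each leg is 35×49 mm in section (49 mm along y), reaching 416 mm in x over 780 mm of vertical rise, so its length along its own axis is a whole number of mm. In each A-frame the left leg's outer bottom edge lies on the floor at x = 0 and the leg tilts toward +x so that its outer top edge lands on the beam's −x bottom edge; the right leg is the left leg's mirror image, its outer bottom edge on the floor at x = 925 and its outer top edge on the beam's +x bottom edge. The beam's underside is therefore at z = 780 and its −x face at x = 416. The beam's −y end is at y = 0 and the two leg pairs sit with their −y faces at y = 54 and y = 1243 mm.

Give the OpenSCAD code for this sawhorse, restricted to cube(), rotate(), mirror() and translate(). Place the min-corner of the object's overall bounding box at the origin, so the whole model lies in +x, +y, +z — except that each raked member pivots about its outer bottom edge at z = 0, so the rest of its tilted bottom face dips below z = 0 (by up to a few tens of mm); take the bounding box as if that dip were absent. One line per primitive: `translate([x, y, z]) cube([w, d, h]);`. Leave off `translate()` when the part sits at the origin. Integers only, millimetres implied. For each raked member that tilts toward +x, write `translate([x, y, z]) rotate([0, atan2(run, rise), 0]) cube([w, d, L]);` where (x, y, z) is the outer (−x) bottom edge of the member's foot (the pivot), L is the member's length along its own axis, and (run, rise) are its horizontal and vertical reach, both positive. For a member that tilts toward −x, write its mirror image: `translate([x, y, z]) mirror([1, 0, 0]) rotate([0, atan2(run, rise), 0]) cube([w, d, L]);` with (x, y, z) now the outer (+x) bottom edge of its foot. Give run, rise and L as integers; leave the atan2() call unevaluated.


// leg length = √(416² + 780²) = 884
// right-leg outer foot x = 2·416 + 93 = 925
// beam min-corner = (416, 0, 780)
translate([416, 0, 780]) cube([93, 1346, 63]);
translate([0, 54, 0]) rotate([0, atan2(416, 780), 0]) cube([35, 49, 884]);
translate([925, 54, 0]) mirror([1, 0, 0]) rotate([0, atan2(416, 780), 0]) cube([35, 49, 884]);
translate([0, 1243, 0]) rotate([0, atan2(416, 780), 0]) cube([35, 49, 884]);
translate([925, 1243, 0]) mirror([1, 0, 0]) rotate([0, atan2(416, 780), 0]) cube([35, 49, 884]);


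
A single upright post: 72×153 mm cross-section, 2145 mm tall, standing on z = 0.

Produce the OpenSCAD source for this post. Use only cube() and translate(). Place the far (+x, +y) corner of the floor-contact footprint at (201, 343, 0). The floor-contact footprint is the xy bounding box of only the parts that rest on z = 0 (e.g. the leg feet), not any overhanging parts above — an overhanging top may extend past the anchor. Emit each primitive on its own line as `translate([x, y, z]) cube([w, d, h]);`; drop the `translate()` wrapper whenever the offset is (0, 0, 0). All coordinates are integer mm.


translate([129, 190, 0]) cube([72, 153, 2145]);


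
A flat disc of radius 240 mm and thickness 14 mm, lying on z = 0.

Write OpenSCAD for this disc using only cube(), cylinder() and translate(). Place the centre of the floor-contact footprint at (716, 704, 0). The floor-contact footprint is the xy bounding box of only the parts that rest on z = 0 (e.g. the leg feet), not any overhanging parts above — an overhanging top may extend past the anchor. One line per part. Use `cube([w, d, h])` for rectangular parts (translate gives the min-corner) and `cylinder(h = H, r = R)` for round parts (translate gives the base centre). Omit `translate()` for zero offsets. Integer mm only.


translate([716, 704, 0]) cylinder(h = 14, r = 240);


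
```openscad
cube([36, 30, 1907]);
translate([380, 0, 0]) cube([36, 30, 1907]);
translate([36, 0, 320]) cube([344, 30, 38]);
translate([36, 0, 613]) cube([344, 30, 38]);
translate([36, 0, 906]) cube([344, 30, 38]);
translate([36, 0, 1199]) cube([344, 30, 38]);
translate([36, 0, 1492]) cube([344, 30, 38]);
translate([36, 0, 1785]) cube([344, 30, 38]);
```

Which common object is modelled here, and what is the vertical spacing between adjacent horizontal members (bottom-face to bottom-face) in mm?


A ladder. The rung spacing is 293 mm.

Two tall 36×30 posts with 6 short bars between them — a ladder. Adjacent rungs sit at z = 320 and z = 613, so the spacing is 613 − 320 = 293 mm.


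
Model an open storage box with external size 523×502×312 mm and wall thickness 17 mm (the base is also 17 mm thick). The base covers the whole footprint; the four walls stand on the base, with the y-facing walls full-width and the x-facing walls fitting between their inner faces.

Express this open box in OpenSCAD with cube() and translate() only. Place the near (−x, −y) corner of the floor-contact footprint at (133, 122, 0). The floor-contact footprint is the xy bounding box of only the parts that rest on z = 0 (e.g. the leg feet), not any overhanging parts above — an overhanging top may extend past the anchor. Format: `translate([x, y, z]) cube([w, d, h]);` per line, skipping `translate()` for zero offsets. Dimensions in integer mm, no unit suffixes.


translate([133, 122, 0]) cube([523, 502, 17]);
translate([133, 122, 17]) cube([523, 17, 295]);
translate([133, 607, 17]) cube([523, 17, 295]);
translate([133, 139, 17]) cube([17, 468, 295]);
translate([639, 139, 17]) cube([17, 468, 295]);


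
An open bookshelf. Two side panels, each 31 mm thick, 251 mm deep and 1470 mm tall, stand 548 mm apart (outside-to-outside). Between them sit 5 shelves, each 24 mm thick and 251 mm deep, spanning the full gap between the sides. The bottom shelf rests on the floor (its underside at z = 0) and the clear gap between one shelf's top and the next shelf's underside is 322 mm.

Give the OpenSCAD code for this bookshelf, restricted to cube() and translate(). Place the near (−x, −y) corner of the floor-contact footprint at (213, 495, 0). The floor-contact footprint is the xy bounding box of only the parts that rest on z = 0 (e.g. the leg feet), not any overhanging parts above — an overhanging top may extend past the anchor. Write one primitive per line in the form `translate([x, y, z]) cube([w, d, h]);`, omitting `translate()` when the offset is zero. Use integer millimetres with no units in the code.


translate([213, 495, 0]) cube([31, 251, 1470]);
translate([730, 495, 0]) cube([31, 251, 1470]);
translate([244, 495, 0]) cube([486, 251, 24]);
translate([244, 495, 346]) cube([486, 251, 24]);
translate([244, 495, 692]) cube([486, 251, 24]);
translate([244, 495, 1038]) cube([486, 251, 24]);
translate([244, 495, 1384]) cube([486, 251, 24]);


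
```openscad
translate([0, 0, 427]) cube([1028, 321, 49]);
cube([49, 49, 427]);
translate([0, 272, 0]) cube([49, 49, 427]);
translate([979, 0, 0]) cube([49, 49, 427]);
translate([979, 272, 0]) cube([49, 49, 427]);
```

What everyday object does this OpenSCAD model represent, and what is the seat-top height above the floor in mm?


A bench. The seat-top height is 476 mm.

A long slab on four corner posts — a bench. The slab sits at z = 427 with thickness 49, so the top is 427 + 49 = 476 mm.


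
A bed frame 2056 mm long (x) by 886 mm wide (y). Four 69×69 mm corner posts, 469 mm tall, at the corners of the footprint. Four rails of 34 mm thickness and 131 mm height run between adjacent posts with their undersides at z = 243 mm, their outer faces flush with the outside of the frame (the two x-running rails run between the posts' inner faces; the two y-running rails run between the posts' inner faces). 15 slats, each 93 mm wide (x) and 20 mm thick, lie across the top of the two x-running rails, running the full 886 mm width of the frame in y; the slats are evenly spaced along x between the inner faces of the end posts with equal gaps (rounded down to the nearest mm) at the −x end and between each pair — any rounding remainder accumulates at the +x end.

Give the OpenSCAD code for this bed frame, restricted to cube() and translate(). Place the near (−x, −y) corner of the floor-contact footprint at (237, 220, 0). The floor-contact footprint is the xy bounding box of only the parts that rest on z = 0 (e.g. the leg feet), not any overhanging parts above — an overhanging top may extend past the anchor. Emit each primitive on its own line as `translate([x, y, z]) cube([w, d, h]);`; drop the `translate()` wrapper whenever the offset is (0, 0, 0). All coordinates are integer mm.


translate([237, 220, 0]) cube([69, 69, 469]);
translate([237, 1037, 0]) cube([69, 69, 469]);
translate([2224, 220, 0]) cube([69, 69, 469]);
translate([2224, 1037, 0]) cube([69, 69, 469]);
translate([306, 220, 243]) cube([1918, 34, 131]);
translate([306, 1072, 243]) cube([1918, 34, 131]);
translate([237, 289, 243]) cube([34, 748, 131]);
translate([2259, 289, 243]) cube([34, 748, 131]);
translate([338, 220, 374]) cube([93, 886, 20]);
translate([463, 220, 374]) cube([93, 886, 20]);
translate([588, 220, 374]) cube([93, 886, 20]);
translate([713, 220, 374]) cube([93, 886, 20]);
translate([838, 220, 374]) cube([93, 886, 20]);
translate([963, 220, 374]) cube([93, 886, 20]);
translate([1088, 220, 374]) cube([93, 886, 20]);
translate([1213, 220, 374]) cube([93, 886, 20]);
translate([1338, 220, 374]) cube([93, 886, 20]);
translate([1463, 220, 374]) cube([93, 886, 20]);
translate([1588, 220, 374]) cube([93, 886, 20]);
translate([1713, 220, 374]) cube([93, 886, 20]);
translate([1838, 220, 374]) cube([93, 886, 20]);
translate([1963, 220, 374]) cube([93, 886, 20]);
translate([2088, 220, 374]) cube([93, 886, 20]);


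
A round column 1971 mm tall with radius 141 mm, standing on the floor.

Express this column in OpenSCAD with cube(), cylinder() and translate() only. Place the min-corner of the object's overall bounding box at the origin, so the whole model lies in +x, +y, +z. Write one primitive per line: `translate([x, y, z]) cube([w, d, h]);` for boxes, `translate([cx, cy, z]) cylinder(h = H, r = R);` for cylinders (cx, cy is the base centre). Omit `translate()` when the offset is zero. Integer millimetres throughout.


translate([141, 141, 0]) cylinder(h = 1971, r = 141);


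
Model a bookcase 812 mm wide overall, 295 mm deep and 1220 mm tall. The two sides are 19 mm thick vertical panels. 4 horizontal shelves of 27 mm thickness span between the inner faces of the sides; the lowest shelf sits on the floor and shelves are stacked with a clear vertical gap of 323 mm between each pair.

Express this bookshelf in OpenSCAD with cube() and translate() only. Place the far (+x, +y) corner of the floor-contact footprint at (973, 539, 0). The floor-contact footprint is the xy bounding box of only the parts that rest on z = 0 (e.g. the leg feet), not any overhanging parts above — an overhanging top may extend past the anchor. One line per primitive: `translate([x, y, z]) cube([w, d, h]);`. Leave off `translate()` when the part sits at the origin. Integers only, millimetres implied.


translate([161, 244, 0]) cube([19, 295, 1220]);
translate([954, 244, 0]) cube([19, 295, 1220]);
translate([180, 244, 0]) cube([774, 295, 27]);
translate([180, 244, 350]) cube([774, 295, 27]);
translate([180, 244, 700]) cube([774, 295, 27]);
translate([180, 244, 1050]) cube([774, 295, 27]);


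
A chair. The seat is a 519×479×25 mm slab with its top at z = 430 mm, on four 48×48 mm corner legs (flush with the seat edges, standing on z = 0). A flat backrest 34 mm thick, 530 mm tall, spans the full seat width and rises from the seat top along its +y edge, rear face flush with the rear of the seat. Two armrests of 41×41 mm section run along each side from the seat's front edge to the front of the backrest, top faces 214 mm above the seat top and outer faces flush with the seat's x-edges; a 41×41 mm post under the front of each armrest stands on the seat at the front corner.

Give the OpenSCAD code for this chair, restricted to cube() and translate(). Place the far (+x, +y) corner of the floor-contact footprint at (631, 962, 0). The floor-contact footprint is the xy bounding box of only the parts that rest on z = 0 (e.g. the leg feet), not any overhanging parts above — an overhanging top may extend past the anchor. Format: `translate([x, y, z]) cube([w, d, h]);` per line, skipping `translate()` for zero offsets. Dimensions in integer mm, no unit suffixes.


// leg_h = 430 - 25 = 405
// arm post h = 214 - 41 = 173
translate([112, 483, 405]) cube([519, 479, 25]);
translate([112, 483, 0]) cube([48, 48, 405]);
translate([583, 483, 0]) cube([48, 48, 405]);
translate([112, 914, 0]) cube([48, 48, 405]);
translate([583, 914, 0]) cube([48, 48, 405]);
translate([112, 928, 430]) cube([519, 34, 530]);
translate([112, 483, 603]) cube([41, 445, 41]);
translate([590, 483, 603]) cube([41, 445, 41]);
translate([112, 483, 430]) cube([41, 41, 173]);
translate([590, 483, 430]) cube([41, 41, 173]);


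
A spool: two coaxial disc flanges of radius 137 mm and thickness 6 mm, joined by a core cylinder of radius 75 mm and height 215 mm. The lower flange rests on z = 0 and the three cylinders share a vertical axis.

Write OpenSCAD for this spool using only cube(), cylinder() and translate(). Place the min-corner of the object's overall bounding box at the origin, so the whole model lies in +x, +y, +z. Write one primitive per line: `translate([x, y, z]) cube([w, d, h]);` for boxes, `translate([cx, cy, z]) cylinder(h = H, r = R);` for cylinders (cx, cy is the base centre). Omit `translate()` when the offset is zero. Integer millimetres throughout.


translate([137, 137, 0]) cylinder(h = 6, r = 137);
translate([137, 137, 6]) cylinder(h = 215, r = 75);
translate([137, 137, 221]) cylinder(h = 6, r = 137);


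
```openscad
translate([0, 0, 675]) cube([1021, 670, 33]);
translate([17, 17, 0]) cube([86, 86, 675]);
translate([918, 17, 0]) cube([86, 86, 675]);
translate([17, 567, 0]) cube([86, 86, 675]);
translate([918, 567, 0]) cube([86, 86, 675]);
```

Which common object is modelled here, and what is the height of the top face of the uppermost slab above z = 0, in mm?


A table. The table height is 708 mm.

A 1021×670×33 slab sits at z = 675 on four 86 mm square posts — a table. The top surface is at 675 + 33 = 708 mm.


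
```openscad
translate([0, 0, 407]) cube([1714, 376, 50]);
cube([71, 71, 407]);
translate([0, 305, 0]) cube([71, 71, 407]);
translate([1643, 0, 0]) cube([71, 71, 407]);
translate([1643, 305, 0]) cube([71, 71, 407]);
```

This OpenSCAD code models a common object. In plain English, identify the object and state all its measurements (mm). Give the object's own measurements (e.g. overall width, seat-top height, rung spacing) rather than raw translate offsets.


A bench: a 1714×376 mm seat slab, 50 mm thick, top at z = 457 mm, on four 71×71 mm square legs flush with the seat corners and standing on z = 0.


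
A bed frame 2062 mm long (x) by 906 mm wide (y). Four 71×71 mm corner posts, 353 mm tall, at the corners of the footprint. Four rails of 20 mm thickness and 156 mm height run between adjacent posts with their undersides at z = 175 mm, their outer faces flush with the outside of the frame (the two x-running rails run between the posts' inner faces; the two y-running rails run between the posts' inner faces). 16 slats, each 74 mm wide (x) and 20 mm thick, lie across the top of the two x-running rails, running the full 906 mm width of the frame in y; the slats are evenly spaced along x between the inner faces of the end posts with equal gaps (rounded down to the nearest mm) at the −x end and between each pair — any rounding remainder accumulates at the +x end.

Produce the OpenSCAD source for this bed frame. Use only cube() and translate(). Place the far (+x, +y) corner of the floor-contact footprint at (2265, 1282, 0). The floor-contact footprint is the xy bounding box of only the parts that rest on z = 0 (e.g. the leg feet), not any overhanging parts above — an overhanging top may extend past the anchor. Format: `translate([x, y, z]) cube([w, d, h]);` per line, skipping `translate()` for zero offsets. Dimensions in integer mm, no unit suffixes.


translate([203, 376, 0]) cube([71, 71, 353]);
translate([203, 1211, 0]) cube([71, 71, 353]);
translate([2194, 376, 0]) cube([71, 71, 353]);
translate([2194, 1211, 0]) cube([71, 71, 353]);
translate([274, 376, 175]) cube([1920, 20, 156]);
translate([274, 1262, 175]) cube([1920, 20, 156]);
translate([203, 447, 175]) cube([20, 764, 156]);
translate([2245, 447, 175]) cube([20, 764, 156]);
translate([317, 376, 331]) cube([74, 906, 20]);
translate([434, 376, 331]) cube([74, 906, 20]);
translate([551, 376, 331]) cube([74, 906, 20]);
translate([668, 376, 331]) cube([74, 906, 20]);
translate([785, 376, 331]) cube([74, 906, 20]);
translate([902, 376, 331]) cube([74, 906, 20]);
translate([1019, 376, 331]) cube([74, 906, 20]);
translate([1136, 376, 331]) cube([74, 906, 20]);
translate([1253, 376, 331]) cube([74, 906, 20]);
translate([1370, 376, 331]) cube([74, 906, 20]);
translate([1487, 376, 331]) cube([74, 906, 20]);
translate([1604, 376, 331]) cube([74, 906, 20]);
translate([1721, 376, 331]) cube([74, 906, 20]);
translate([1838, 376, 331]) cube([74, 906, 20]);
translate([1955, 376, 331]) cube([74, 906, 20]);
translate([2072, 376, 331]) cube([74, 906, 20]);


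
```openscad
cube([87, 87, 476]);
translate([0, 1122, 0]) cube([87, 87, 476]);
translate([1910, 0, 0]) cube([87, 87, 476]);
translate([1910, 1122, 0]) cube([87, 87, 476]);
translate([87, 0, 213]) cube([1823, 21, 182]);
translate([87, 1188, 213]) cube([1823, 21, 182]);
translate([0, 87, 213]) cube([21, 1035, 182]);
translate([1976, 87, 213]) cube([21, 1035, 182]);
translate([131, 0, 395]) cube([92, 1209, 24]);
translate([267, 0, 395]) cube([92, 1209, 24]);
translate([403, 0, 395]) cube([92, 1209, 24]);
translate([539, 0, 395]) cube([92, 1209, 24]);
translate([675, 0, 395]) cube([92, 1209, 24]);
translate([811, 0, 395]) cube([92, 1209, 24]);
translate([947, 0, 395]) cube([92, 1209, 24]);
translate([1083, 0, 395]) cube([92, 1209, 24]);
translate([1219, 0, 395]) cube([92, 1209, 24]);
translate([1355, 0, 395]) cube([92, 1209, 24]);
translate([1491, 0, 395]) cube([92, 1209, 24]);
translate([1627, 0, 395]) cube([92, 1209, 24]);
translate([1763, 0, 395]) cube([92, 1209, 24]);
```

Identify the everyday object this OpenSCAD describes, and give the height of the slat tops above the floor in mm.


A bed frame. The slat-top height is 419 mm.

Four posts, four rails, and a row of slats — a bed frame. Slats sit on the rails at z = 213 + 182 = 395; with slat thickness 24, the top is 419 mm.


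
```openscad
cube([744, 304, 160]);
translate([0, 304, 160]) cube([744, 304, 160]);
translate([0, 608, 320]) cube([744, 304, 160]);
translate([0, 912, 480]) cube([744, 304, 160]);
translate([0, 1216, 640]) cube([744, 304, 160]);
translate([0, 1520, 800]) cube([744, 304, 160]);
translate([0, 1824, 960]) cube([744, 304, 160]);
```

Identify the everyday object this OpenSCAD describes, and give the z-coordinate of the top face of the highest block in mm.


A staircase. The total rise is 1120 mm.

7 identical blocks, each offset up and back from the previous — a staircase. Each step is 160 mm tall and there are 7 of them, so the total rise is 7 × 160 = 1120 mm.


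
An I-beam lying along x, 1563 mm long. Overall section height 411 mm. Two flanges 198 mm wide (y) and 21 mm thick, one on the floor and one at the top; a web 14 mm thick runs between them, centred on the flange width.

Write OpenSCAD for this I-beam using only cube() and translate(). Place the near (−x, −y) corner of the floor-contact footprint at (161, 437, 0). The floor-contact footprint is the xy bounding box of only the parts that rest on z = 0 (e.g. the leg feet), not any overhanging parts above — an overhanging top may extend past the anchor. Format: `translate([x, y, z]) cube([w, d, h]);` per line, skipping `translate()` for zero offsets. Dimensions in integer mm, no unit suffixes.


translate([161, 437, 0]) cube([1563, 198, 21]);
translate([161, 529, 21]) cube([1563, 14, 369]);
translate([161, 437, 390]) cube([1563, 198, 21]);


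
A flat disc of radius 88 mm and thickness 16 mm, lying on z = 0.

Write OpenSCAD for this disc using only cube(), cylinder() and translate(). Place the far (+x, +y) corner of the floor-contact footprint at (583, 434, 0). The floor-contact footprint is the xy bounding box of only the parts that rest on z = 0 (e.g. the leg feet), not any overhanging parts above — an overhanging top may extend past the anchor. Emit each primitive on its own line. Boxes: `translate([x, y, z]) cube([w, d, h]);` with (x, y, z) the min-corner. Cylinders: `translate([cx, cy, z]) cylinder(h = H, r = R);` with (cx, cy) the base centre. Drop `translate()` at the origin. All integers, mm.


translate([495, 346, 0]) cylinder(h = 16, r = 88);


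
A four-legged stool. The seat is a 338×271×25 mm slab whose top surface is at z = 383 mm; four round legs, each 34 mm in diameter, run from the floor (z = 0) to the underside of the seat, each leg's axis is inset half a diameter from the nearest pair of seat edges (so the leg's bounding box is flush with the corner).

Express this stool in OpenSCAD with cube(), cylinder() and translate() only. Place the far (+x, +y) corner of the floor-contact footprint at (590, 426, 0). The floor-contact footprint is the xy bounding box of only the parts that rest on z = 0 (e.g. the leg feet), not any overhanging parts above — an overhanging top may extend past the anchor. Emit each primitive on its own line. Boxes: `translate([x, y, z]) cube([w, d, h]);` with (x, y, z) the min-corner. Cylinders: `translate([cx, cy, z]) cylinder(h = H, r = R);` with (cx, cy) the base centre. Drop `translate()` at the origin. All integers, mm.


// leg_h = 383 - 25 = 358
translate([252, 155, 358]) cube([338, 271, 25]);
translate([269, 172, 0]) cylinder(h = 358, r = 17);
translate([573, 172, 0]) cylinder(h = 358, r = 17);
translate([269, 409, 0]) cylinder(h = 358, r = 17);
translate([573, 409, 0]) cylinder(h = 358, r = 17);


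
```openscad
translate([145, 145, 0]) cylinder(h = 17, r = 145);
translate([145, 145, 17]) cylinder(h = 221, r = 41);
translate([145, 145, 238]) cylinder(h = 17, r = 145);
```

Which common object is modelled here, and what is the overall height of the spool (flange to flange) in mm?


A spool. The overall height is 255 mm.

Three coaxial cylinders, large–small–large — a spool. Two 17 mm flanges and a 221 mm core give 17 + 221 + 17 = 255 mm.


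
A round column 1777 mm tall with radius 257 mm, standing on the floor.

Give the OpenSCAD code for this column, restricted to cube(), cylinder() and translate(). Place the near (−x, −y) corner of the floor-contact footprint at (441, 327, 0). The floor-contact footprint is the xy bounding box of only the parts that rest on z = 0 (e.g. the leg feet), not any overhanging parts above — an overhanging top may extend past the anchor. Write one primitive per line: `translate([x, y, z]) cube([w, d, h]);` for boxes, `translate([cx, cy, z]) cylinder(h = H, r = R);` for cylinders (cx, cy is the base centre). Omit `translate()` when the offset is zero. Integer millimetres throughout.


translate([698, 584, 0]) cylinder(h = 1777, r = 257);


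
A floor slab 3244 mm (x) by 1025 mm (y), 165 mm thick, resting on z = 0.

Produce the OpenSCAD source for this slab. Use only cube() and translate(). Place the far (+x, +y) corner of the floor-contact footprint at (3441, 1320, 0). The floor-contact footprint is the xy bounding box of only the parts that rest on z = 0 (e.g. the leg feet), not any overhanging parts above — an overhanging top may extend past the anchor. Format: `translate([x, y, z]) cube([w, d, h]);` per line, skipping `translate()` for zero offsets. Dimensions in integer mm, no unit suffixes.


translate([197, 295, 0]) cube([3244, 1025, 165]);


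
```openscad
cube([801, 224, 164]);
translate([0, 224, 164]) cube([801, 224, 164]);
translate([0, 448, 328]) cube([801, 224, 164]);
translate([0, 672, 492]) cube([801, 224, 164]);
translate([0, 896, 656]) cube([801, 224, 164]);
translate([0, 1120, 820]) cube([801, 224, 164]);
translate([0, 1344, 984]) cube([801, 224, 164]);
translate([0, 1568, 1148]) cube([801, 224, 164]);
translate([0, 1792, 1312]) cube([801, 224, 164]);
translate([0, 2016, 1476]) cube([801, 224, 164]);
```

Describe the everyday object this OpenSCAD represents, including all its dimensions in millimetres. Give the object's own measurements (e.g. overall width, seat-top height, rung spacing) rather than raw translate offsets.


A straight staircase of 10 solid steps. Each step is 801 mm wide (x), 224 mm deep (y, the going) and 164 mm tall (the rise). The first step rests on the floor; each subsequent step sits one going further in +y and one rise higher in +z, directly behind and above the previous step with no overlap.


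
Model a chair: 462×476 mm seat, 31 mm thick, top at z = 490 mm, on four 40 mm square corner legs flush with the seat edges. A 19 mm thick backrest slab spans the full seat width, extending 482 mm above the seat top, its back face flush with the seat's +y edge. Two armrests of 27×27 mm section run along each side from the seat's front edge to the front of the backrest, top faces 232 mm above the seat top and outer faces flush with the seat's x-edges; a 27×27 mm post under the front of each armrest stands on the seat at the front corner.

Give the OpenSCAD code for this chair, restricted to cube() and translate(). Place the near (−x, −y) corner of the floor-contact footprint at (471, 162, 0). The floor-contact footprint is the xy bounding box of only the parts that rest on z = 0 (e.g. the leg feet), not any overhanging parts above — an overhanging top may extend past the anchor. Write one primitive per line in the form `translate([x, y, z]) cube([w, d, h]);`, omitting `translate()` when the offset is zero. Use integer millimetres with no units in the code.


translate([471, 162, 459]) cube([462, 476, 31]);
translate([471, 162, 0]) cube([40, 40, 459]);
translate([893, 162, 0]) cube([40, 40, 459]);
translate([471, 598, 0]) cube([40, 40, 459]);
translate([893, 598, 0]) cube([40, 40, 459]);
translate([471, 619, 490]) cube([462, 19, 482]);
translate([471, 162, 695]) cube([27, 457, 27]);
translate([906, 162, 695]) cube([27, 457, 27]);
translate([471, 162, 490]) cube([27, 27, 205]);
translate([906, 162, 490]) cube([27, 27, 205]);


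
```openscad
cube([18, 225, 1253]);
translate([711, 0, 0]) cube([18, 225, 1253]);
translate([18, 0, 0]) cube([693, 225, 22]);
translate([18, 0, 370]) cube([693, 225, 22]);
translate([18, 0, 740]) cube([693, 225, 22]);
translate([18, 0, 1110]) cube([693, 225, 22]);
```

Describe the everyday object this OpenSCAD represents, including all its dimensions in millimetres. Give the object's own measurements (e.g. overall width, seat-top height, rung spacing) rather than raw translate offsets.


An open bookshelf. Two side panels, each 18 mm thick, 225 mm deep and 1253 mm tall, stand 729 mm apart (outside-to-outside). Between them sit 4 shelves, each 22 mm thick and 225 mm deep, spanning the full gap between the sides. The bottom shelf rests on the floor (its underside at z = 0) and the clear gap between one shelf's top and the next shelf's underside is 348 mm.


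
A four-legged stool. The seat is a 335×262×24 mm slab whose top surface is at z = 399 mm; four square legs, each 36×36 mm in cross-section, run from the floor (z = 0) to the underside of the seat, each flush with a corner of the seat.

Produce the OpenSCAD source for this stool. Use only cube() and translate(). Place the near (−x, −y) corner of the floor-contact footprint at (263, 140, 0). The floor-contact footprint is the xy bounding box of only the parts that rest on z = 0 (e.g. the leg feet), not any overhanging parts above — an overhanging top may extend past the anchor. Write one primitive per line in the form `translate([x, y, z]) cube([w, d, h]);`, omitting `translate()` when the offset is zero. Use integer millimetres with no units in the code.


translate([263, 140, 375]) cube([335, 262, 24]);
translate([263, 140, 0]) cube([36, 36, 375]);
translate([562, 140, 0]) cube([36, 36, 375]);
translate([263, 366, 0]) cube([36, 36, 375]);
translate([562, 366, 0]) cube([36, 36, 375]);


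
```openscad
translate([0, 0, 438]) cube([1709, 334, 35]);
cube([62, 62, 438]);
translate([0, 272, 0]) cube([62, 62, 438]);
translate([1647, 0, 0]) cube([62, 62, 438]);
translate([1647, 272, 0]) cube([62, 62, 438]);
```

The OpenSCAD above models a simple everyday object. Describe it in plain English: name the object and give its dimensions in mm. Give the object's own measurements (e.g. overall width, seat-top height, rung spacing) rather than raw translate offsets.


A bench: a 1709×334 mm seat slab, 35 mm thick, top at z = 473 mm, on four 62×62 mm square legs flush with the seat corners and standing on z = 0.


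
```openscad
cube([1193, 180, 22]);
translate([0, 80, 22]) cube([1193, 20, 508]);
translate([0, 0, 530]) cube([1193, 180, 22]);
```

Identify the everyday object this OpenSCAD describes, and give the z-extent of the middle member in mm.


An I-beam. The web height is 508 mm.

Two wide flanges with a thin centred web — an I-beam. Overall 552 mm minus two 22 mm flanges gives a web of 552 − 2·22 = 508 mm.


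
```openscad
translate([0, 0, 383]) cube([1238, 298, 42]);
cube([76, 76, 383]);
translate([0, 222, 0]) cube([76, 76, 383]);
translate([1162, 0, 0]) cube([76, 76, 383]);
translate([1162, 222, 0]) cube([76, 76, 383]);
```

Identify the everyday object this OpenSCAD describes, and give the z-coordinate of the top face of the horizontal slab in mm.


A bench. The seat-top height is 425 mm.

A long slab on four corner posts — a bench. The slab sits at z = 383 with thickness 42, so the top is 383 + 42 = 425 mm.


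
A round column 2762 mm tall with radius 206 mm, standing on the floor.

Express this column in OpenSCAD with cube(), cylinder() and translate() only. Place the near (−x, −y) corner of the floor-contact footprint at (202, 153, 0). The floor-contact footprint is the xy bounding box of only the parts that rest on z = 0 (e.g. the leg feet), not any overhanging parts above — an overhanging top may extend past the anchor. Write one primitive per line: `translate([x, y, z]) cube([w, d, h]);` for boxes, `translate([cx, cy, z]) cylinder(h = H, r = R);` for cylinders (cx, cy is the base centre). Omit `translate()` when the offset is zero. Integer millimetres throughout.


translate([408, 359, 0]) cylinder(h = 2762, r = 206);


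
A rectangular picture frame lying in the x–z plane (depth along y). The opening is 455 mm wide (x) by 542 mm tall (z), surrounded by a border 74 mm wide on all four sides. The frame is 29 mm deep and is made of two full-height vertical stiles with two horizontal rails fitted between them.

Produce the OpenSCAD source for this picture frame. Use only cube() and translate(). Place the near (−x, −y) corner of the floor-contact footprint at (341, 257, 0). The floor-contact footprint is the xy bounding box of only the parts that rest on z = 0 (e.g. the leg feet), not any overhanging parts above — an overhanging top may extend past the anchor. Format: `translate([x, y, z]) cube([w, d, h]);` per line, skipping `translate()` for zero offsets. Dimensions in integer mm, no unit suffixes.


translate([341, 257, 0]) cube([74, 29, 690]);
translate([870, 257, 0]) cube([74, 29, 690]);
translate([415, 257, 0]) cube([455, 29, 74]);
translate([415, 257, 616]) cube([455, 29, 74]);


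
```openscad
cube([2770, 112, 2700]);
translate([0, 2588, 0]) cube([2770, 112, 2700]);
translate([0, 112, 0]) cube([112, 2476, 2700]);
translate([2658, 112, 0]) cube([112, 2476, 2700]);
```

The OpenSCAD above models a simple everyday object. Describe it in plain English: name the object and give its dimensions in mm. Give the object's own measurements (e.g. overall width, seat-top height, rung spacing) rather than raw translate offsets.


The wall frame of a small rectangular building: four walls, each 2700 mm tall and 112 mm thick, enclosing a footprint 2770 mm (x) by 2700 mm (y) outside-to-outside, with no floor or roof. The front and back walls (the −y and +y sides) span the full width; the two side walls fit between them.


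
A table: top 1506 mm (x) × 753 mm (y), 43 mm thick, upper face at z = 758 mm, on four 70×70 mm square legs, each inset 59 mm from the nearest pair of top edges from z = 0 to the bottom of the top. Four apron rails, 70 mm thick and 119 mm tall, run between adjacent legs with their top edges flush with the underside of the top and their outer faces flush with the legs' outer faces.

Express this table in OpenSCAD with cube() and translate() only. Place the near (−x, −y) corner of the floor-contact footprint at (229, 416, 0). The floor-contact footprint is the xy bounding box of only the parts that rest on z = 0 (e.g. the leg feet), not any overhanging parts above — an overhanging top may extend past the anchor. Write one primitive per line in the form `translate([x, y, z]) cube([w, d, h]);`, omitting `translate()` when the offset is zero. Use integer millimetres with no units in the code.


translate([170, 357, 715]) cube([1506, 753, 43]);
translate([229, 416, 0]) cube([70, 70, 715]);
translate([1547, 416, 0]) cube([70, 70, 715]);
translate([229, 981, 0]) cube([70, 70, 715]);
translate([1547, 981, 0]) cube([70, 70, 715]);
translate([299, 416, 596]) cube([1248, 70, 119]);
translate([299, 981, 596]) cube([1248, 70, 119]);
translate([229, 486, 596]) cube([70, 495, 119]);
translate([1547, 486, 596]) cube([70, 495, 119]);


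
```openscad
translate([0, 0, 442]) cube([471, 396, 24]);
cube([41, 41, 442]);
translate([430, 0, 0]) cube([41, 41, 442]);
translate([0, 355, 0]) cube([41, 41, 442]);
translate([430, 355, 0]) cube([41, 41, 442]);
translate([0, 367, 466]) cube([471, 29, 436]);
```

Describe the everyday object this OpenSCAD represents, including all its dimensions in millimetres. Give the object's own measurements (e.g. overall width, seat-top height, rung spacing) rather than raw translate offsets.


A chair. The seat is a 471×396×24 mm slab with its top at z = 466 mm, on four 41×41 mm corner legs (flush with the seat edges, standing on z = 0). A flat backrest 29 mm thick, 436 mm tall, spans the full seat width and rises from the seat top along its +y edge, rear face flush with the rear of the seat.


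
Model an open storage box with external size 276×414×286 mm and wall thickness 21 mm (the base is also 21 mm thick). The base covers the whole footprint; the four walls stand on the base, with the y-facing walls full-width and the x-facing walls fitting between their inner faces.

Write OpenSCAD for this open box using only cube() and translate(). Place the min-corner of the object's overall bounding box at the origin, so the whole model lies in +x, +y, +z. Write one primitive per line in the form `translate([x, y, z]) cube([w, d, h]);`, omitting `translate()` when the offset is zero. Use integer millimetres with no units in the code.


cube([276, 414, 21]);
translate([0, 0, 21]) cube([276, 21, 265]);
translate([0, 393, 21]) cube([276, 21, 265]);
translate([0, 21, 21]) cube([21, 372, 265]);
translate([255, 21, 21]) cube([21, 372, 265]);


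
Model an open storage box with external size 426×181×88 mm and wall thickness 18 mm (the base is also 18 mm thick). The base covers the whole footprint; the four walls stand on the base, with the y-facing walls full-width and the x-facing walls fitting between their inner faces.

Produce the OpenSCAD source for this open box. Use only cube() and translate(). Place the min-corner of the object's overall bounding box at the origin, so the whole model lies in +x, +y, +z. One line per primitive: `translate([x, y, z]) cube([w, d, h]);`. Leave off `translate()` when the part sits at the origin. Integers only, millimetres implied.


cube([426, 181, 18]);
translate([0, 0, 18]) cube([426, 18, 70]);
translate([0, 163, 18]) cube([426, 18, 70]);
translate([0, 18, 18]) cube([18, 145, 70]);
translate([408, 18, 18]) cube([18, 145, 70]);


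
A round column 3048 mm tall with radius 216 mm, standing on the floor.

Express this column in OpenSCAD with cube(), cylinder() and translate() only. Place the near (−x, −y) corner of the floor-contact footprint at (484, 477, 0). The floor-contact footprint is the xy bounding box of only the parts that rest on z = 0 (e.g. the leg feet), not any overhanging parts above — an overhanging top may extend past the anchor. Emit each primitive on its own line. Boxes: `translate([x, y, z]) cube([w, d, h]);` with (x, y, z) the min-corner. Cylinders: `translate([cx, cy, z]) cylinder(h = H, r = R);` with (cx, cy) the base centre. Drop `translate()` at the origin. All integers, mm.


translate([700, 693, 0]) cylinder(h = 3048, r = 216);


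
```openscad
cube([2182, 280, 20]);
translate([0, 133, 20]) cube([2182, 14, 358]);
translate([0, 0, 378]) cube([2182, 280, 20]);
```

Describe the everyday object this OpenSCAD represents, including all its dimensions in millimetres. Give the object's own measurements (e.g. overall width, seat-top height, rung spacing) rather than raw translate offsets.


An I-beam lying along x, 2182 mm long. Overall section height 398 mm. Two flanges 280 mm wide (y) and 20 mm thick, one on the floor and one at the top; a web 14 mm thick runs between them, centred on the flange width.


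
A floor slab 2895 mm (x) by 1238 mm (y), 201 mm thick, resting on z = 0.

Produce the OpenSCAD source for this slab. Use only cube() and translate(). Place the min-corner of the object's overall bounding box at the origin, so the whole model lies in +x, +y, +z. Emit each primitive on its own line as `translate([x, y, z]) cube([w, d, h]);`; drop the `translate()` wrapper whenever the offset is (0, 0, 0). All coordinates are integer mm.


cube([2895, 1238, 201]);


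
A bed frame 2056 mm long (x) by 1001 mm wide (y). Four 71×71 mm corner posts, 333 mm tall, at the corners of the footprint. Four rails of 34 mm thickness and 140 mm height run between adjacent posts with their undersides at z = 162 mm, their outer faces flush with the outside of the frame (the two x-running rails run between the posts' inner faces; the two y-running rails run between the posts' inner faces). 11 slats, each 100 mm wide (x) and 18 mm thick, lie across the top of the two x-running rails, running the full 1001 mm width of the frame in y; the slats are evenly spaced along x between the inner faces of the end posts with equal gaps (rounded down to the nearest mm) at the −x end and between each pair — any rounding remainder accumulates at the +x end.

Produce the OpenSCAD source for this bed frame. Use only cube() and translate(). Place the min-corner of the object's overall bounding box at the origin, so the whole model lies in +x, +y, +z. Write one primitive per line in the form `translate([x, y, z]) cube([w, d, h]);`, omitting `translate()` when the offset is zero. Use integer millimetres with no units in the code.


cube([71, 71, 333]);
translate([0, 930, 0]) cube([71, 71, 333]);
translate([1985, 0, 0]) cube([71, 71, 333]);
translate([1985, 930, 0]) cube([71, 71, 333]);
translate([71, 0, 162]) cube([1914, 34, 140]);
translate([71, 967, 162]) cube([1914, 34, 140]);
translate([0, 71, 162]) cube([34, 859, 140]);
translate([2022, 71, 162]) cube([34, 859, 140]);
translate([138, 0, 302]) cube([100, 1001, 18]);
translate([305, 0, 302]) cube([100, 1001, 18]);
translate([472, 0, 302]) cube([100, 1001, 18]);
translate([639, 0, 302]) cube([100, 1001, 18]);
translate([806, 0, 302]) cube([100, 1001, 18]);
translate([973, 0, 302]) cube([100, 1001, 18]);
translate([1140, 0, 302]) cube([100, 1001, 18]);
translate([1307, 0, 302]) cube([100, 1001, 18]);
translate([1474, 0, 302]) cube([100, 1001, 18]);
translate([1641, 0, 302]) cube([100, 1001, 18]);
translate([1808, 0, 302]) cube([100, 1001, 18]);


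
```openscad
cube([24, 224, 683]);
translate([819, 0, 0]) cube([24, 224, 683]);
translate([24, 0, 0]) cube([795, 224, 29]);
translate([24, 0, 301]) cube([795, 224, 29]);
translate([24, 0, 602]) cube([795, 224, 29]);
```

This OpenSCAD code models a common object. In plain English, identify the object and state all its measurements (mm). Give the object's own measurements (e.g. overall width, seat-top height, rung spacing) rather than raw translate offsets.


An open bookshelf. Two side panels, each 24 mm thick, 224 mm deep and 683 mm tall, stand 843 mm apart (outside-to-outside). Between them sit 3 shelves, each 29 mm thick and 224 mm deep, spanning the full gap between the sides. The bottom shelf rests on the floor (its underside at z = 0) and the clear gap between one shelf's top and the next shelf's underside is 272 mm.
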